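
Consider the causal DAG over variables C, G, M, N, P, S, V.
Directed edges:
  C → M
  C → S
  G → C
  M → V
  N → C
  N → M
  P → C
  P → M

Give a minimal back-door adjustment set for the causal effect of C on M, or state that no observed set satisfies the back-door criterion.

desc(C)\{C}={M,S,V}; candidates ⊆ {G,N,P}.
size 0: {}; under {} C still reaches {G,M,N,P,V} ∋ M.
size 1: {G}, {N}, {P}; under {G} C still reaches {M,N,P,V} ∋ M.
{N,P}: C⊥M given {N,P} in G with C→· removed — back-door holds.

C→M: minimal back-door set {N, P}.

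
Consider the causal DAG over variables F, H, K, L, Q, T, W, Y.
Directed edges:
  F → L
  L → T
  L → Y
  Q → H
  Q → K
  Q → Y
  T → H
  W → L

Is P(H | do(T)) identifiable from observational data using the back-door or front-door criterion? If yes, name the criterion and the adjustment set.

desc(T)\{T}={H}; candidates ⊆ {F,K,L,Q,W,Y}.
∅: T⊥H given ∅ in G with T→· removed — back-door holds.
P(H|do(T)) = P(H|T) — no adjustment needed.

P(H|do(T)): backdoor, adjust for ∅.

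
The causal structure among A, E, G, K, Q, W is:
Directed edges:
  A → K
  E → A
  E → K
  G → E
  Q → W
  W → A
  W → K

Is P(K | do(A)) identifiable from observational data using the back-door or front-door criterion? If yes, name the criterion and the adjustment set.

desc(A)\{A}={K}; candidates ⊆ {E,G,Q,W}.
size 0: {}; under {} A still reaches {E,G,K,Q,W} ∋ K.
size 1: {E}, {G}, {Q} …(+1); under {E} A still reaches {K,Q,W} ∋ K.
{E,W}: A⊥K given {E,W} in G with A→· removed — back-door holds.
P(K|do(A)) = Σ_{E,W} P(K|A,E,W)·P(E,W).

P(K|do(A)): backdoor, adjust for {E, W}.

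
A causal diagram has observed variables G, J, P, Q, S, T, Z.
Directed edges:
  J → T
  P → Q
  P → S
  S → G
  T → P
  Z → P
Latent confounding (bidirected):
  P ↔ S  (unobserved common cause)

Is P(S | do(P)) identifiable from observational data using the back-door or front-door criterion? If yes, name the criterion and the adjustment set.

desc(P)\{P}={G,Q,S}; candidates ⊆ {J,T,Z}.
P↔S: latent back-door arc(s) into P.
size 0: {}; under {} P still reaches {G,J,S,T,Z} ∋ S.
size 1: {J}, {T}, {Z}; under {J} P still reaches {G,S,T,Z} ∋ S.
size 2: {J,T}, {J,Z}, {T,Z}; under {J,T} P still reaches {G,S,Z} ∋ S.
P↔S cannot be blocked by any observed set — no back-door set.
No mediator lies on a directed P→…→S path.
Neither criterion identifies P(S|do(P)) in this graph.

P(S|do(P)): not identifiable (no BD/FD set).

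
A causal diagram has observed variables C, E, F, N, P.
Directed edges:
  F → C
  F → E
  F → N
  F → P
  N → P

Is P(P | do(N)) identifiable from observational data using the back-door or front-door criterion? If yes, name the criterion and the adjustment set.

desc(N)\{N}={P}; candidates ⊆ {C,E,F}.
size 0: {}; under {} N still reaches {C,E,F,P} ∋ P.
{F}: N⊥P given {F} in G with N→· removed — back-door holds.
P(P|do(N)) = Σ_{F} P(P|N,F)·P(F).

P(P|do(N)): backdoor, adjust for {F}.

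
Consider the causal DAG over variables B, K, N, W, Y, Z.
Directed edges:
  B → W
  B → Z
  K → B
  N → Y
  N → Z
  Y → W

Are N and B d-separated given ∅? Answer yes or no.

Yes — N ⊥ B | ∅.

Bayes-Ball from N | ∅ reaches {W,Y,Z}.
B ∉ reach(N|∅) ⇒ N ⊥ B | ∅.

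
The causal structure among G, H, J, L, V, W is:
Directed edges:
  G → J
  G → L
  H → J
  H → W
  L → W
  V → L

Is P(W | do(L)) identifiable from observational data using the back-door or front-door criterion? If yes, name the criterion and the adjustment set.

P(W|do(L)): backdoor, adjust for ∅.

desc(L)\{L}={W}; candidates ⊆ {G,H,J,V}.
∅: L⊥W given ∅ in G with L→· removed — back-door holds.
P(W|do(L)) = P(W|L) — no adjustment needed.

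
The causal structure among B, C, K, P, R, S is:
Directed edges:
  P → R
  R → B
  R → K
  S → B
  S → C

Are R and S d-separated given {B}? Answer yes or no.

No — R and S are d-connected given {B}.

Bayes-Ball from R | {B} reaches {C,K,P,S}.
S ∈ reach(R|{B}) ⇒ R ⊥̸ S | {B}.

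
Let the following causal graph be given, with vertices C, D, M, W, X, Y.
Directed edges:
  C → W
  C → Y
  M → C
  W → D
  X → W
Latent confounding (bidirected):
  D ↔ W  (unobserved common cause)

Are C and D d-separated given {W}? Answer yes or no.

Bayes-Ball from C | {W} reaches {D,M,X,Y}.
D ∈ reach(C|{W}) ⇒ C ⊥̸ D | {W}.

No — C and D are d-connected given {W}.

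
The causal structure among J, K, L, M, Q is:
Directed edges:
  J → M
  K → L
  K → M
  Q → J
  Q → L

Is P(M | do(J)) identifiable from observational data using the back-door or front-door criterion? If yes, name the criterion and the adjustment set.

desc(J)\{J}={M}; candidates ⊆ {K,L,Q}.
∅: J⊥M given ∅ in G with J→· removed — back-door holds.
P(M|do(J)) = P(M|J) — no adjustment needed.

P(M|do(J)): backdoor, adjust for ∅.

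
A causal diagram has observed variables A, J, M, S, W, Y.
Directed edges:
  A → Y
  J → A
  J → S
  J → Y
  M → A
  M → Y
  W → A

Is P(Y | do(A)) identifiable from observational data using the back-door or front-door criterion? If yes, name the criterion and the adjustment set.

desc(A)\{A}={Y}; candidates ⊆ {J,M,S,W}.
size 0: {}; under {} A still reaches {J,M,S,W,Y} ∋ Y.
size 1: {J}, {M}, {S} …(+1); under {J} A still reaches {M,W,Y} ∋ Y.
{J,M}: A⊥Y given {J,M} in G with A→· removed — back-door holds.
P(Y|do(A)) = Σ_{J,M} P(Y|A,J,M)·P(J,M).

P(Y|do(A)): backdoor, adjust for {J, M}.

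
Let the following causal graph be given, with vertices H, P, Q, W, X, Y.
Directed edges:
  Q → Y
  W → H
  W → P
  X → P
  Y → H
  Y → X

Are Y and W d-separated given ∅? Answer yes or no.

Bayes-Ball from Y | ∅ reaches {H,P,Q,X}.
W ∉ reach(Y|∅) ⇒ Y ⊥ W | ∅.

Yes — Y ⊥ W | ∅.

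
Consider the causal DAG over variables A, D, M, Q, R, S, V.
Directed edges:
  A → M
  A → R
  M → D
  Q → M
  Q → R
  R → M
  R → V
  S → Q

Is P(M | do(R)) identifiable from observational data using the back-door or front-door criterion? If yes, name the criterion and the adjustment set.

desc(R)\{R}={D,M,V}; candidates ⊆ {A,Q,S}.
size 0: {}; under {} R still reaches {A,D,M,Q,S} ∋ M.
size 1: {A}, {Q}, {S}; under {A} R still reaches {D,M,Q,S} ∋ M.
{A,Q}: R⊥M given {A,Q} in G with R→· removed — back-door holds.
P(M|do(R)) = Σ_{A,Q} P(M|R,A,Q)·P(A,Q).

P(M|do(R)): backdoor, adjust for {A, Q}.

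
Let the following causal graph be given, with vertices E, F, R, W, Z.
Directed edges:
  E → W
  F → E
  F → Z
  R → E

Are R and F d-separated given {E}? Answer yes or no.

No — R and F are d-connected given {E}.

Bayes-Ball from R | {E} reaches {F,Z}.
F ∈ reach(R|{E}) ⇒ R ⊥̸ F | {E}.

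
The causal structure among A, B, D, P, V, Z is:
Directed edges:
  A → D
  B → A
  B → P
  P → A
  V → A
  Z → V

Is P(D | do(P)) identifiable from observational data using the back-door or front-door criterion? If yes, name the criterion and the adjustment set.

desc(P)\{P}={A,D}; candidates ⊆ {B,V,Z}.
size 0: {}; under {} P still reaches {A,B,D} ∋ D.
{B}: P⊥D given {B} in G with P→· removed — back-door holds.
P(D|do(P)) = Σ_{B} P(D|P,B)·P(B).

P(D|do(P)): backdoor, adjust for {B}.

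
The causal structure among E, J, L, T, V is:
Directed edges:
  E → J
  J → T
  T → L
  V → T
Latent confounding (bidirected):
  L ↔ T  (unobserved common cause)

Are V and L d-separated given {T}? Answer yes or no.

Bayes-Ball from V | {T} reaches {E,J,L}.
L ∈ reach(V|{T}) ⇒ V ⊥̸ L | {T}.

No — V and L are d-connected given {T}.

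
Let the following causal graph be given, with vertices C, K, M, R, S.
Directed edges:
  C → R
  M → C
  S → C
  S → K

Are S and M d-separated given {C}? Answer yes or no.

Bayes-Ball from S | {C} reaches {K,M}.
M ∈ reach(S|{C}) ⇒ S ⊥̸ M | {C}.

No — S and M are d-connected given {C}.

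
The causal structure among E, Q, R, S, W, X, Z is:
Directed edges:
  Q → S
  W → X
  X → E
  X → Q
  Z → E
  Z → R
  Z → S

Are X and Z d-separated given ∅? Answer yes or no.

Yes — X ⊥ Z | ∅.

Bayes-Ball from X | ∅ reaches {E,Q,S,W}.
Z ∉ reach(X|∅) ⇒ X ⊥ Z | ∅.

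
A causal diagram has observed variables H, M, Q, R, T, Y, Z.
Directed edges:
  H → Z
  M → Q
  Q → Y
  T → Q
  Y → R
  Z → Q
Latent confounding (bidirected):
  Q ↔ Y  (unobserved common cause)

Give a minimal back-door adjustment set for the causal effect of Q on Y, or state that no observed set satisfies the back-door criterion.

Q→Y: no observed back-door set.

desc(Q)\{Q}={R,Y}; candidates ⊆ {H,M,T,Z}.
Q↔Y: latent back-door arc(s) into Q.
size 0: {}; under {} Q still reaches {H,M,R,T,Y,Z} ∋ Y.
size 1: {H}, {M}, {T} …(+1); under {H} Q still reaches {M,R,T,Y,Z} ∋ Y.
size 2: {H,M}, {H,T}, {H,Z} …(+3); under {H,M} Q still reaches {R,T,Y,Z} ∋ Y.
Q↔Y cannot be blocked by any observed set — no back-door set.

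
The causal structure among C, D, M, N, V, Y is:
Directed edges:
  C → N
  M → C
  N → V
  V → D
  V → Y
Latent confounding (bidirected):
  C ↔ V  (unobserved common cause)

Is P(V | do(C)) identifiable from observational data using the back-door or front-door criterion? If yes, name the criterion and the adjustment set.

P(V|do(C)): frontdoor, adjust for {N}.

desc(C)\{C}={D,N,V,Y}; candidates ⊆ {M}.
C↔V: latent back-door arc(s) into C.
size 0: {}; under {} C still reaches {D,M,V,Y} ∋ V.
size 1: {M}; under {M} C still reaches {D,V,Y} ∋ V.
C↔V cannot be blocked by any observed set — no back-door set.
{N}: (i) intercepts every directed C→V path; (ii) no back-door C→{N}; (iii) {C} blocks every back-door {N}→V. Front-door holds.
P(V|do(C)) = Σ_{N} P(N|C) Σ_{C'} P(V|N,C')P(C').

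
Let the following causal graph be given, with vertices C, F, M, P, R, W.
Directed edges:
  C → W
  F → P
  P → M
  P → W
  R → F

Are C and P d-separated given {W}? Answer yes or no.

Bayes-Ball from C | {W} reaches {F,M,P,R}.
P ∈ reach(C|{W}) ⇒ C ⊥̸ P | {W}.

No — C and P are d-connected given {W}.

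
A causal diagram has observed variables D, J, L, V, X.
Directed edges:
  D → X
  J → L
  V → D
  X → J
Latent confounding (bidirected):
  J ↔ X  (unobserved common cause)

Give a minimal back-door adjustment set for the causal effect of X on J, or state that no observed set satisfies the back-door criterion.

desc(X)\{X}={J,L}; candidates ⊆ {D,V}.
X↔J: latent back-door arc(s) into X.
size 0: {}; under {} X still reaches {D,J,L,V} ∋ J.
size 1: {D}, {V}; under {D} X still reaches {J,L} ∋ J.
size 2: {D,V}; under {D,V} X still reaches {J,L} ∋ J.
X↔J cannot be blocked by any observed set — no back-door set.

X→J: no observed back-door set.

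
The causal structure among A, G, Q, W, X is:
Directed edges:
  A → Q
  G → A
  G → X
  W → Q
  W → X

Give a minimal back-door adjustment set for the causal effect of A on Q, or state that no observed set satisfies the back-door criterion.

desc(A)\{A}={Q}; candidates ⊆ {G,W,X}.
∅: A⊥Q given ∅ in G with A→· removed — back-door holds.

A→Q: minimal back-door set ∅.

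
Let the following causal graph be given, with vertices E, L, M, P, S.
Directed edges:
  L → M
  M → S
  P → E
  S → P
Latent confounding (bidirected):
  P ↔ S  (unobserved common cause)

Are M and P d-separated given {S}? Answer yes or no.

No — M and P are d-connected given {S}.

Bayes-Ball from M | {S} reaches {E,L,P}.
P ∈ reach(M|{S}) ⇒ M ⊥̸ P | {S}.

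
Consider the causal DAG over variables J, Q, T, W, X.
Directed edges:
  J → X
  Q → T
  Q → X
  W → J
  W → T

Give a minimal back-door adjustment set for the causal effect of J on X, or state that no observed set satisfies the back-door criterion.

J→X: minimal back-door set ∅.

desc(J)\{J}={X}; candidates ⊆ {Q,T,W}.
∅: J⊥X given ∅ in G with J→· removed — back-door holds.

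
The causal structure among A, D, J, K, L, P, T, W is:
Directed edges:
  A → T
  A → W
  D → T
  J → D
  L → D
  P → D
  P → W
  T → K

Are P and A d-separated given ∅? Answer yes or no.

Bayes-Ball from P | ∅ reaches {D,K,T,W}.
A ∉ reach(P|∅) ⇒ P ⊥ A | ∅.

Yes — P ⊥ A | ∅.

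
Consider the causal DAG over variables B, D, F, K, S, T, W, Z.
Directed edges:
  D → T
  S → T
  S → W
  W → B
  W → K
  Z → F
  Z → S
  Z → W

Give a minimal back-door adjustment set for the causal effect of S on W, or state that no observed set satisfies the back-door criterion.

desc(S)\{S}={B,K,T,W}; candidates ⊆ {D,F,Z}.
size 0: {}; under {} S still reaches {B,F,K,W,Z} ∋ W.
{Z}: S⊥W given {Z} in G with S→· removed — back-door holds.

S→W: minimal back-door set {Z}.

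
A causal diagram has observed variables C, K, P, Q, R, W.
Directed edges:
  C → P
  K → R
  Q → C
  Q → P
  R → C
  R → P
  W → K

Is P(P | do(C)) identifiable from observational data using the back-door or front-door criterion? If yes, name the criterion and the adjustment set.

desc(C)\{C}={P}; candidates ⊆ {K,Q,R,W}.
size 0: {}; under {} C still reaches {K,P,Q,R,W} ∋ P.
size 1: {K}, {Q}, {R} …(+1); under {K} C still reaches {P,Q,R} ∋ P.
{Q,R}: C⊥P given {Q,R} in G with C→· removed — back-door holds.
P(P|do(C)) = Σ_{Q,R} P(P|C,Q,R)·P(Q,R).

P(P|do(C)): backdoor, adjust for {Q, R}.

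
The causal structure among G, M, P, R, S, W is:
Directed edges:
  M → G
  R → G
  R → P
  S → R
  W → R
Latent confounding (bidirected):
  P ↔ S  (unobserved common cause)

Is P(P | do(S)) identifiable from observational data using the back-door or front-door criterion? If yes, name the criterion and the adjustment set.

P(P|do(S)): frontdoor, adjust for {R}.

desc(S)\{S}={G,P,R}; candidates ⊆ {M,W}.
S↔P: latent back-door arc(s) into S.
size 0: {}; under {} S still reaches {P} ∋ P.
size 1: {M}, {W}; under {M} S still reaches {P} ∋ P.
size 2: {M,W}; under {M,W} S still reaches {P} ∋ P.
S↔P cannot be blocked by any observed set — no back-door set.
{R}: (i) intercepts every directed S→P path; (ii) no back-door S→{R}; (iii) {S} blocks every back-door {R}→P. Front-door holds.
P(P|do(S)) = Σ_{R} P(R|S) Σ_{S'} P(P|R,S')P(S').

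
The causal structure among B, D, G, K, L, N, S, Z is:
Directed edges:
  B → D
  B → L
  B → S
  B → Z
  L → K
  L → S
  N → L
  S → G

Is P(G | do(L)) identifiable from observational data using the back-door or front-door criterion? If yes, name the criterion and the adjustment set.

P(G|do(L)): backdoor, adjust for {B}.

desc(L)\{L}={G,K,S}; candidates ⊆ {B,D,N,Z}.
size 0: {}; under {} L still reaches {B,D,G,N,S,Z} ∋ G.
{B}: L⊥G given {B} in G with L→· removed — back-door holds.
P(G|do(L)) = Σ_{B} P(G|L,B)·P(B).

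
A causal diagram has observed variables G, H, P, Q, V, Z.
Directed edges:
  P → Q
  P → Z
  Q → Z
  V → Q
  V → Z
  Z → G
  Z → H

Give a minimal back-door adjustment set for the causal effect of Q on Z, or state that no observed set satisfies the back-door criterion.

Q→Z: minimal back-door set {P, V}.

desc(Q)\{Q}={G,H,Z}; candidates ⊆ {P,V}.
size 0: {}; under {} Q still reaches {G,H,P,V,Z} ∋ Z.
size 1: {P}, {V}; under {P} Q still reaches {G,H,V,Z} ∋ Z.
{P,V}: Q⊥Z given {P,V} in G with Q→· removed — back-door holds.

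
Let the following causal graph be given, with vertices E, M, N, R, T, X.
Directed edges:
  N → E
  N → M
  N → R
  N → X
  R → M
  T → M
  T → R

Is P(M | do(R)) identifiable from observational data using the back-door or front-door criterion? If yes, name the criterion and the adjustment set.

desc(R)\{R}={M}; candidates ⊆ {E,N,T,X}.
size 0: {}; under {} R still reaches {E,M,N,T,X} ∋ M.
size 1: {E}, {N}, {T} …(+1); under {E} R still reaches {M,N,T,X} ∋ M.
{N,T}: R⊥M given {N,T} in G with R→· removed — back-door holds.
P(M|do(R)) = Σ_{N,T} P(M|R,N,T)·P(N,T).

P(M|do(R)): backdoor, adjust for {N, T}.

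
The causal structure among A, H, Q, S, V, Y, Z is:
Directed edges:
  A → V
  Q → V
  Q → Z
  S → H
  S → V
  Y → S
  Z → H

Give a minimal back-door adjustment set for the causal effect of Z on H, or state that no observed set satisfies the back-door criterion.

Z→H: minimal back-door set ∅.

desc(Z)\{Z}={H}; candidates ⊆ {A,Q,S,V,Y}.
∅: Z⊥H given ∅ in G with Z→· removed — back-door holds.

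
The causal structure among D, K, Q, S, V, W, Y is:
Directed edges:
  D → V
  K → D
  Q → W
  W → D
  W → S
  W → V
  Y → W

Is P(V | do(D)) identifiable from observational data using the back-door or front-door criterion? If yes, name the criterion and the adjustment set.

desc(D)\{D}={V}; candidates ⊆ {K,Q,S,W,Y}.
size 0: {}; under {} D still reaches {K,Q,S,V,W,Y} ∋ V.
{W}: D⊥V given {W} in G with D→· removed — back-door holds.
P(V|do(D)) = Σ_{W} P(V|D,W)·P(W).

P(V|do(D)): backdoor, adjust for {W}.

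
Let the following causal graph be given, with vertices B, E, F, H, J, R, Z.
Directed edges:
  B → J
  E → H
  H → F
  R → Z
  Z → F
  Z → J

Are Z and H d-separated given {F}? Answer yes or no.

No — Z and H are d-connected given {F}.

Bayes-Ball from Z | {F} reaches {E,H,J,R}.
H ∈ reach(Z|{F}) ⇒ Z ⊥̸ H | {F}.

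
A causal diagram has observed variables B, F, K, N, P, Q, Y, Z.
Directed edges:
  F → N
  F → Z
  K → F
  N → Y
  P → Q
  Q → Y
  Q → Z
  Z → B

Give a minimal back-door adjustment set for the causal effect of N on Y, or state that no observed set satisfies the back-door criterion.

desc(N)\{N}={Y}; candidates ⊆ {B,F,K,P,Q,Z}.
∅: N⊥Y given ∅ in G with N→· removed — back-door holds.

N→Y: minimal back-door set ∅.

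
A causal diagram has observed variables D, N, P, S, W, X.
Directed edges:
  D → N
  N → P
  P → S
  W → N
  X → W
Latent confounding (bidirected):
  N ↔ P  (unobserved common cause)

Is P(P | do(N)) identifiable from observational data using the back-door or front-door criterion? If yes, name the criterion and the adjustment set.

P(P|do(N)): not identifiable (no BD/FD set).

desc(N)\{N}={P,S}; candidates ⊆ {D,W,X}.
N↔P: latent back-door arc(s) into N.
size 0: {}; under {} N still reaches {D,P,S,W,X} ∋ P.
size 1: {D}, {W}, {X}; under {D} N still reaches {P,S,W,X} ∋ P.
size 2: {D,W}, {D,X}, {W,X}; under {D,W} N still reaches {P,S} ∋ P.
N↔P cannot be blocked by any observed set — no back-door set.
No mediator lies on a directed N→…→P path.
Neither criterion identifies P(P|do(N)) in this graph.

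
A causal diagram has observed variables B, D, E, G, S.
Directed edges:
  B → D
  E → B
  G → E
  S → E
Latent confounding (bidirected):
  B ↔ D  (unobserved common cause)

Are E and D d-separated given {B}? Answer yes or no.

No — E and D are d-connected given {B}.

Bayes-Ball from E | {B} reaches {D,G,S}.
D ∈ reach(E|{B}) ⇒ E ⊥̸ D | {B}.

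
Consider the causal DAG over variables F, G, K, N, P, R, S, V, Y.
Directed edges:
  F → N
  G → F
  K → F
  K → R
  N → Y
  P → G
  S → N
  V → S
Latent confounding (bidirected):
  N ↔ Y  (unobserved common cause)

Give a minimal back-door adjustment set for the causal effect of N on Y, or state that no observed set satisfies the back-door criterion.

desc(N)\{N}={Y}; candidates ⊆ {F,G,K,P,R,S,V}.
N↔Y: latent back-door arc(s) into N.
size 0: {}; under {} N still reaches {F,G,K,P,R,S,V,Y} ∋ Y.
size 1: {F}, {G}, {K} …(+4); under {F} N still reaches {S,V,Y} ∋ Y.
size 2: {F,G}, {F,K}, {F,P} …(+18); under {F,G} N still reaches {S,V,Y} ∋ Y.
N↔Y cannot be blocked by any observed set — no back-door set.

N→Y: no observed back-door set.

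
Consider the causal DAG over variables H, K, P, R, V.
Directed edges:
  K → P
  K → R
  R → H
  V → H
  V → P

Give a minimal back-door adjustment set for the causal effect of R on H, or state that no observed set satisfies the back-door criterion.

desc(R)\{R}={H}; candidates ⊆ {K,P,V}.
∅: R⊥H given ∅ in G with R→· removed — back-door holds.

R→H: minimal back-door set ∅.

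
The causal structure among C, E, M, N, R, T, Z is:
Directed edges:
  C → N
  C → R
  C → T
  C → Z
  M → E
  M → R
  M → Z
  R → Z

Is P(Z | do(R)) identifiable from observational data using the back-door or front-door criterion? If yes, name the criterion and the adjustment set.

desc(R)\{R}={Z}; candidates ⊆ {C,E,M,N,T}.
size 0: {}; under {} R still reaches {C,E,M,N,T,Z} ∋ Z.
size 1: {C}, {E}, {M} …(+2); under {C} R still reaches {E,M,Z} ∋ Z.
{C,M}: R⊥Z given {C,M} in G with R→· removed — back-door holds.
P(Z|do(R)) = Σ_{C,M} P(Z|R,C,M)·P(C,M).

P(Z|do(R)): backdoor, adjust for {C, M}.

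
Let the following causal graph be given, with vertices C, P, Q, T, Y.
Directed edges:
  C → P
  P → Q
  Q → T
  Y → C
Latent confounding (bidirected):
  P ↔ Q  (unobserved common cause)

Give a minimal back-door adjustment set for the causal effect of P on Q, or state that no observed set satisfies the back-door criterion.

P→Q: no observed back-door set.

desc(P)\{P}={Q,T}; candidates ⊆ {C,Y}.
P↔Q: latent back-door arc(s) into P.
size 0: {}; under {} P still reaches {C,Q,T,Y} ∋ Q.
size 1: {C}, {Y}; under {C} P still reaches {Q,T} ∋ Q.
size 2: {C,Y}; under {C,Y} P still reaches {Q,T} ∋ Q.
P↔Q cannot be blocked by any observed set — no back-door set.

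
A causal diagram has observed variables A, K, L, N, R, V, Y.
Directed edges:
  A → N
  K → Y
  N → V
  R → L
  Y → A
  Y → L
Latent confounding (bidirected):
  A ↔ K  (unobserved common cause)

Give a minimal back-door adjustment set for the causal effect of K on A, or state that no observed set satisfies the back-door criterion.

K→A: no observed back-door set.

desc(K)\{K}={A,L,N,V,Y}; candidates ⊆ {R}.
K↔A: latent back-door arc(s) into K.
size 0: {}; under {} K still reaches {A,N,V} ∋ A.
size 1: {R}; under {R} K still reaches {A,N,V} ∋ A.
K↔A cannot be blocked by any observed set — no back-door set.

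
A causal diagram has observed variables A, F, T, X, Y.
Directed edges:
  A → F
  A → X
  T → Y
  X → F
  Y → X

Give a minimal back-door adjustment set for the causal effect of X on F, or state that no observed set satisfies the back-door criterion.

X→F: minimal back-door set {A}.

desc(X)\{X}={F}; candidates ⊆ {A,T,Y}.
size 0: {}; under {} X still reaches {A,F,T,Y} ∋ F.
{A}: X⊥F given {A} in G with X→· removed — back-door holds.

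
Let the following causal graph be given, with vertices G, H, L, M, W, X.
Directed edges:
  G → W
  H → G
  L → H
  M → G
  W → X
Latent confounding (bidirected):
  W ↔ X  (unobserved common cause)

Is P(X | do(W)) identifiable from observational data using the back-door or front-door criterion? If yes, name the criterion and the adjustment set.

P(X|do(W)): not identifiable (no BD/FD set).

desc(W)\{W}={X}; candidates ⊆ {G,H,L,M}.
W↔X: latent back-door arc(s) into W.
size 0: {}; under {} W still reaches {G,H,L,M,X} ∋ X.
size 1: {G}, {H}, {L} …(+1); under {G} W still reaches {X} ∋ X.
size 2: {G,H}, {G,L}, {G,M} …(+3); under {G,H} W still reaches {X} ∋ X.
W↔X cannot be blocked by any observed set — no back-door set.
No mediator lies on a directed W→…→X path.
Neither criterion identifies P(X|do(W)) in this graph.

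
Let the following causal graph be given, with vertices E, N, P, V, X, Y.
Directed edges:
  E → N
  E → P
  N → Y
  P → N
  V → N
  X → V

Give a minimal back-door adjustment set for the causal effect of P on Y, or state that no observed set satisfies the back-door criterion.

desc(P)\{P}={N,Y}; candidates ⊆ {E,V,X}.
size 0: {}; under {} P still reaches {E,N,Y} ∋ Y.
{E}: P⊥Y given {E} in G with P→· removed — back-door holds.

P→Y: minimal back-door set {E}.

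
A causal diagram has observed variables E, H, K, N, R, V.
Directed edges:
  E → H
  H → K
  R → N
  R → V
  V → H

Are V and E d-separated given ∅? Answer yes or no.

Bayes-Ball from V | ∅ reaches {H,K,N,R}.
E ∉ reach(V|∅) ⇒ V ⊥ E | ∅.

Yes — V ⊥ E | ∅.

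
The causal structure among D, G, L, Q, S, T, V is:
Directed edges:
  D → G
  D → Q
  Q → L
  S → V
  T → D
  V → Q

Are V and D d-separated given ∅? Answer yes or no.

Yes — V ⊥ D | ∅.

Bayes-Ball from V | ∅ reaches {L,Q,S}.
D ∉ reach(V|∅) ⇒ V ⊥ D | ∅.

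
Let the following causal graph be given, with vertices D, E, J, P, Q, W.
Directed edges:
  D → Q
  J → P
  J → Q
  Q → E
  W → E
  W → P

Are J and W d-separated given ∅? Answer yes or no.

Bayes-Ball from J | ∅ reaches {E,P,Q}.
W ∉ reach(J|∅) ⇒ J ⊥ W | ∅.

Yes — J ⊥ W | ∅.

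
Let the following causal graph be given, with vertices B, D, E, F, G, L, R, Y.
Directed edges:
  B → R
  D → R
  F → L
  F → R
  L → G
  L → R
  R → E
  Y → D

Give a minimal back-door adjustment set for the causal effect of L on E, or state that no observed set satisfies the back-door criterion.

L→E: minimal back-door set {F}.

desc(L)\{L}={E,G,R}; candidates ⊆ {B,D,F,Y}.
size 0: {}; under {} L still reaches {E,F,R} ∋ E.
{F}: L⊥E given {F} in G with L→· removed — back-door holds.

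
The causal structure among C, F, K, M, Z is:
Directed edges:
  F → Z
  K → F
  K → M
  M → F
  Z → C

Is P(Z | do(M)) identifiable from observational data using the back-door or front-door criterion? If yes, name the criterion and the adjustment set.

desc(M)\{M}={C,F,Z}; candidates ⊆ {K}.
size 0: {}; under {} M still reaches {C,F,K,Z} ∋ Z.
{K}: M⊥Z given {K} in G with M→· removed — back-door holds.
P(Z|do(M)) = Σ_{K} P(Z|M,K)·P(K).

P(Z|do(M)): backdoor, adjust for {K}.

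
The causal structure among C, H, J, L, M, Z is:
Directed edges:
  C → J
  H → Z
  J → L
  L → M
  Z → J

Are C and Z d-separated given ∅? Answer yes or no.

Yes — C ⊥ Z | ∅.

Bayes-Ball from C | ∅ reaches {J,L,M}.
Z ∉ reach(C|∅) ⇒ C ⊥ Z | ∅.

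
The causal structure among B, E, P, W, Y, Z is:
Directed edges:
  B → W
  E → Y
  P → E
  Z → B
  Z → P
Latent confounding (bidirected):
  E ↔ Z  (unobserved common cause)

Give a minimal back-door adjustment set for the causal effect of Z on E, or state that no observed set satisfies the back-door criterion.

desc(Z)\{Z}={B,E,P,W,Y}; candidates ⊆ {—}.
Z↔E: latent back-door arc(s) into Z.
size 0: {}; under {} Z still reaches {E,Y} ∋ E.
Z↔E cannot be blocked by any observed set — no back-door set.

Z→E: no observed back-door set.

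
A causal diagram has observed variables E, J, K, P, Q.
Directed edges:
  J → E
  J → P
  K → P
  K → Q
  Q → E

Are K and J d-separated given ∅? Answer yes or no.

Bayes-Ball from K | ∅ reaches {E,P,Q}.
J ∉ reach(K|∅) ⇒ K ⊥ J | ∅.

Yes — K ⊥ J | ∅.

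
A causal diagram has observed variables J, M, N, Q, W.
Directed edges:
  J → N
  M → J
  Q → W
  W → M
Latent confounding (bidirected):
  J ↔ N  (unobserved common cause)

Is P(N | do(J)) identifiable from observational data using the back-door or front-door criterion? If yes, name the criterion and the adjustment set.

desc(J)\{J}={N}; candidates ⊆ {M,Q,W}.
J↔N: latent back-door arc(s) into J.
size 0: {}; under {} J still reaches {M,N,Q,W} ∋ N.
size 1: {M}, {Q}, {W}; under {M} J still reaches {N} ∋ N.
size 2: {M,Q}, {M,W}, {Q,W}; under {M,Q} J still reaches {N} ∋ N.
J↔N cannot be blocked by any observed set — no back-door set.
No mediator lies on a directed J→…→N path.
Neither criterion identifies P(N|do(J)) in this graph.

P(N|do(J)): not identifiable (no BD/FD set).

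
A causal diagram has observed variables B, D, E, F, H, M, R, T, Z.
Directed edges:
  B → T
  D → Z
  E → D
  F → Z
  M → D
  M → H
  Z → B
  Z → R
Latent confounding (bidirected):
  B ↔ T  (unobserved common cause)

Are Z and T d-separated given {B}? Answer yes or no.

Bayes-Ball from Z | {B} reaches {D,E,F,H,M,R,T}.
T ∈ reach(Z|{B}) ⇒ Z ⊥̸ T | {B}.

No — Z and T are d-connected given {B}.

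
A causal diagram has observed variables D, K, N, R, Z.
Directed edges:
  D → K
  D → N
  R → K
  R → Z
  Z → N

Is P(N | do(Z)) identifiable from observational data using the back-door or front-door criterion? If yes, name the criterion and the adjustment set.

desc(Z)\{Z}={N}; candidates ⊆ {D,K,R}.
∅: Z⊥N given ∅ in G with Z→· removed — back-door holds.
P(N|do(Z)) = P(N|Z) — no adjustment needed.

P(N|do(Z)): backdoor, adjust for ∅.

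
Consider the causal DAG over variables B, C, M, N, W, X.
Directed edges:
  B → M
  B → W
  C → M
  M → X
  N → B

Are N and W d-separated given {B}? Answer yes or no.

Yes — N ⊥ W | {B}.

Bayes-Ball from N | {B} reaches ∅.
W ∉ reach(N|{B}) ⇒ N ⊥ W | {B}.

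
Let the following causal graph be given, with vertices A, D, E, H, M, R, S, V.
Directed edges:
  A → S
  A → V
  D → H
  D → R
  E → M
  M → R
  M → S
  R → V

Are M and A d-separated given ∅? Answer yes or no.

Yes — M ⊥ A | ∅.

Bayes-Ball from M | ∅ reaches {E,R,S,V}.
A ∉ reach(M|∅) ⇒ M ⊥ A | ∅.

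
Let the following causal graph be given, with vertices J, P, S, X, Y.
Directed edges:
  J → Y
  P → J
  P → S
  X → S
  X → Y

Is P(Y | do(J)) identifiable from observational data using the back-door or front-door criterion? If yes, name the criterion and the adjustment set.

desc(J)\{J}={Y}; candidates ⊆ {P,S,X}.
∅: J⊥Y given ∅ in G with J→· removed — back-door holds.
P(Y|do(J)) = P(Y|J) — no adjustment needed.

P(Y|do(J)): backdoor, adjust for ∅.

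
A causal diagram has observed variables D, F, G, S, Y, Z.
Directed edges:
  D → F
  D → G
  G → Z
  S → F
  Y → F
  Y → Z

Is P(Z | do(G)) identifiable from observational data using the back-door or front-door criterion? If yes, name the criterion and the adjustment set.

P(Z|do(G)): backdoor, adjust for ∅.

desc(G)\{G}={Z}; candidates ⊆ {D,F,S,Y}.
∅: G⊥Z given ∅ in G with G→· removed — back-door holds.
P(Z|do(G)) = P(Z|G) — no adjustment needed.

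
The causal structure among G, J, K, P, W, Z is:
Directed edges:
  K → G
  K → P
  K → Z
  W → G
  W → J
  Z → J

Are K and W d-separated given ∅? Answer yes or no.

Bayes-Ball from K | ∅ reaches {G,J,P,Z}.
W ∉ reach(K|∅) ⇒ K ⊥ W | ∅.

Yes — K ⊥ W | ∅.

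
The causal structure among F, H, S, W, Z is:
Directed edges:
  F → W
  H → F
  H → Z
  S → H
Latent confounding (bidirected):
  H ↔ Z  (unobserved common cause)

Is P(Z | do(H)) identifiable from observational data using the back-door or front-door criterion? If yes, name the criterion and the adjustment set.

P(Z|do(H)): not identifiable (no BD/FD set).

desc(H)\{H}={F,W,Z}; candidates ⊆ {S}.
H↔Z: latent back-door arc(s) into H.
size 0: {}; under {} H still reaches {S,Z} ∋ Z.
size 1: {S}; under {S} H still reaches {Z} ∋ Z.
H↔Z cannot be blocked by any observed set — no back-door set.
No mediator lies on a directed H→…→Z path.
Neither criterion identifies P(Z|do(H)) in this graph.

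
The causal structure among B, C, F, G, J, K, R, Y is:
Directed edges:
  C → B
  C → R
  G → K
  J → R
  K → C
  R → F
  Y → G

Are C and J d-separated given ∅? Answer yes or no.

Bayes-Ball from C | ∅ reaches {B,F,G,K,R,Y}.
J ∉ reach(C|∅) ⇒ C ⊥ J | ∅.

Yes — C ⊥ J | ∅.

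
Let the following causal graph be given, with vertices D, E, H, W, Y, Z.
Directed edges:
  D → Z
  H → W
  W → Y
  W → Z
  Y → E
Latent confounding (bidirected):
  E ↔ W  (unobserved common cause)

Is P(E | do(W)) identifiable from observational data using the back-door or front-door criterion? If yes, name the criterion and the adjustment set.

desc(W)\{W}={E,Y,Z}; candidates ⊆ {D,H}.
W↔E: latent back-door arc(s) into W.
size 0: {}; under {} W still reaches {E,H} ∋ E.
size 1: {D}, {H}; under {D} W still reaches {E,H} ∋ E.
size 2: {D,H}; under {D,H} W still reaches {E} ∋ E.
W↔E cannot be blocked by any observed set — no back-door set.
{Y}: (i) intercepts every directed W→E path; (ii) no back-door W→{Y}; (iii) {W} blocks every back-door {Y}→E. Front-door holds.
P(E|do(W)) = Σ_{Y} P(Y|W) Σ_{W'} P(E|Y,W')P(W').

P(E|do(W)): frontdoor, adjust for {Y}.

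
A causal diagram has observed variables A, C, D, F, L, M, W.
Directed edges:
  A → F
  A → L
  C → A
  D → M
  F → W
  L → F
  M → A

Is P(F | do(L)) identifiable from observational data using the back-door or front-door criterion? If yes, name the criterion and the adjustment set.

P(F|do(L)): backdoor, adjust for {A}.

desc(L)\{L}={F,W}; candidates ⊆ {A,C,D,M}.
size 0: {}; under {} L still reaches {A,C,D,F,M,W} ∋ F.
{A}: L⊥F given {A} in G with L→· removed — back-door holds.
P(F|do(L)) = Σ_{A} P(F|L,A)·P(A).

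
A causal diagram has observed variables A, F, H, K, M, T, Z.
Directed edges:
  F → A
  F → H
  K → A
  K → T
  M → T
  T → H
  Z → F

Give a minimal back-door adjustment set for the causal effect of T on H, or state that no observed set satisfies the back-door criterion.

T→H: minimal back-door set ∅.

desc(T)\{T}={H}; candidates ⊆ {A,F,K,M,Z}.
∅: T⊥H given ∅ in G with T→· removed — back-door holds.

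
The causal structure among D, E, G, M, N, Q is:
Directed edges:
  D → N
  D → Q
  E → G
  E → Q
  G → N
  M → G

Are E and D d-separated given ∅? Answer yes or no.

Yes — E ⊥ D | ∅.

Bayes-Ball from E | ∅ reaches {G,N,Q}.
D ∉ reach(E|∅) ⇒ E ⊥ D | ∅.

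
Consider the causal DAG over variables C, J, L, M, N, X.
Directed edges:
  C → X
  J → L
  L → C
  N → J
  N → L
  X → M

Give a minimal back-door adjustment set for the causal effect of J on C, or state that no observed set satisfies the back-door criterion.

desc(J)\{J}={C,L,M,X}; candidates ⊆ {N}.
size 0: {}; under {} J still reaches {C,L,M,N,X} ∋ C.
{N}: J⊥C given {N} in G with J→· removed — back-door holds.

J→C: minimal back-door set {N}.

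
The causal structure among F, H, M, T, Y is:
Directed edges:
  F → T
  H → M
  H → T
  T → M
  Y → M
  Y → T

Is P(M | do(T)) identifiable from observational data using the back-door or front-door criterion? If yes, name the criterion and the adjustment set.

P(M|do(T)): backdoor, adjust for {H, Y}.

desc(T)\{T}={M}; candidates ⊆ {F,H,Y}.
size 0: {}; under {} T still reaches {F,H,M,Y} ∋ M.
size 1: {F}, {H}, {Y}; under {F} T still reaches {H,M,Y} ∋ M.
{H,Y}: T⊥M given {H,Y} in G with T→· removed — back-door holds.
P(M|do(T)) = Σ_{H,Y} P(M|T,H,Y)·P(H,Y).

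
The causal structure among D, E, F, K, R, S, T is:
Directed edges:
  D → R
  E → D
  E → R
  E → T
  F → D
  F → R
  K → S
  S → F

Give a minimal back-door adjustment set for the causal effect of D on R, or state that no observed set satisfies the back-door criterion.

desc(D)\{D}={R}; candidates ⊆ {E,F,K,S,T}.
size 0: {}; under {} D still reaches {E,F,K,R,S,T} ∋ R.
size 1: {E}, {F}, {K} …(+2); under {E} D still reaches {F,K,R,S} ∋ R.
{E,F}: D⊥R given {E,F} in G with D→· removed — back-door holds.

D→R: minimal back-door set {E, F}.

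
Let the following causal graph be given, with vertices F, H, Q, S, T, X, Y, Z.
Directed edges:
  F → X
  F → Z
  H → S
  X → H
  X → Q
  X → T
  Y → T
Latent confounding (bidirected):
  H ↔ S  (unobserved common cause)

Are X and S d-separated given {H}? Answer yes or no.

Bayes-Ball from X | {H} reaches {F,Q,S,T,Z}.
S ∈ reach(X|{H}) ⇒ X ⊥̸ S | {H}.

No — X and S are d-connected given {H}.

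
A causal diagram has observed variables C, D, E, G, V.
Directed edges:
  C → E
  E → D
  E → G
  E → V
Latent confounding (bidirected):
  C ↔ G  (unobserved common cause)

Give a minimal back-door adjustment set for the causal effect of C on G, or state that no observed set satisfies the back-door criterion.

desc(C)\{C}={D,E,G,V}; candidates ⊆ {—}.
C↔G: latent back-door arc(s) into C.
size 0: {}; under {} C still reaches {G} ∋ G.
C↔G cannot be blocked by any observed set — no back-door set.

C→G: no observed back-door set.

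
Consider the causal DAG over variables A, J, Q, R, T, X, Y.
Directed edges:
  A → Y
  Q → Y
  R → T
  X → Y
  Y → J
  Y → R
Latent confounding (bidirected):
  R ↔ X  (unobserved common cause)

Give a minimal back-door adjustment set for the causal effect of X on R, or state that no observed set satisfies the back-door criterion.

desc(X)\{X}={J,R,T,Y}; candidates ⊆ {A,Q}.
X↔R: latent back-door arc(s) into X.
size 0: {}; under {} X still reaches {R,T} ∋ R.
size 1: {A}, {Q}; under {A} X still reaches {R,T} ∋ R.
size 2: {A,Q}; under {A,Q} X still reaches {R,T} ∋ R.
X↔R cannot be blocked by any observed set — no back-door set.

X→R: no observed back-door set.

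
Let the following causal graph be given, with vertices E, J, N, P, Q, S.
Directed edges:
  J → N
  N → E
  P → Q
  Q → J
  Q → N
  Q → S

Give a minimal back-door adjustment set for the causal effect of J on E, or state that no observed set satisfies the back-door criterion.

desc(J)\{J}={E,N}; candidates ⊆ {P,Q,S}.
size 0: {}; under {} J still reaches {E,N,P,Q,S} ∋ E.
{Q}: J⊥E given {Q} in G with J→· removed — back-door holds.

J→E: minimal back-door set {Q}.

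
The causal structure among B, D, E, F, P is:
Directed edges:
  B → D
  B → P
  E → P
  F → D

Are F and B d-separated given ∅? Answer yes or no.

Yes — F ⊥ B | ∅.

Bayes-Ball from F | ∅ reaches {D}.
B ∉ reach(F|∅) ⇒ F ⊥ B | ∅.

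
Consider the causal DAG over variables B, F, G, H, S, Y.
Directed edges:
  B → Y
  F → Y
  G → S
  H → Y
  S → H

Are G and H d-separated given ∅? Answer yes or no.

No — G and H are d-connected given ∅.

Bayes-Ball from G | ∅ reaches {H,S,Y}.
H ∈ reach(G|∅) ⇒ G ⊥̸ H | ∅.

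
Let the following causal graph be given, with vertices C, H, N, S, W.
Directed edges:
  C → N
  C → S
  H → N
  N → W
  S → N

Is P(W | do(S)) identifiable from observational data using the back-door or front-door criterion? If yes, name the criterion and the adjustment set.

P(W|do(S)): backdoor, adjust for {C}.

desc(S)\{S}={N,W}; candidates ⊆ {C,H}.
size 0: {}; under {} S still reaches {C,N,W} ∋ W.
{C}: S⊥W given {C} in G with S→· removed — back-door holds.
P(W|do(S)) = Σ_{C} P(W|S,C)·P(C).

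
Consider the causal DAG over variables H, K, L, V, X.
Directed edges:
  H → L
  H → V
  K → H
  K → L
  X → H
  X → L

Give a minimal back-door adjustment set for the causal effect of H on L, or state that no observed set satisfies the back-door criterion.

desc(H)\{H}={L,V}; candidates ⊆ {K,X}.
size 0: {}; under {} H still reaches {K,L,X} ∋ L.
size 1: {K}, {X}; under {K} H still reaches {L,X} ∋ L.
{K,X}: H⊥L given {K,X} in G with H→· removed — back-door holds.

H→L: minimal back-door set {K, X}.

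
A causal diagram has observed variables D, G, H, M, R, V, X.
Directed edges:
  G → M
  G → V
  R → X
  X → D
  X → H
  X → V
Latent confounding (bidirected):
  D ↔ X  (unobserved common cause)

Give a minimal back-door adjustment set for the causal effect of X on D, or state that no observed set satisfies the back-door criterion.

X→D: no observed back-door set.

desc(X)\{X}={D,H,V}; candidates ⊆ {G,M,R}.
X↔D: latent back-door arc(s) into X.
size 0: {}; under {} X still reaches {D,R} ∋ D.
size 1: {G}, {M}, {R}; under {G} X still reaches {D,R} ∋ D.
size 2: {G,M}, {G,R}, {M,R}; under {G,M} X still reaches {D,R} ∋ D.
X↔D cannot be blocked by any observed set — no back-door set.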